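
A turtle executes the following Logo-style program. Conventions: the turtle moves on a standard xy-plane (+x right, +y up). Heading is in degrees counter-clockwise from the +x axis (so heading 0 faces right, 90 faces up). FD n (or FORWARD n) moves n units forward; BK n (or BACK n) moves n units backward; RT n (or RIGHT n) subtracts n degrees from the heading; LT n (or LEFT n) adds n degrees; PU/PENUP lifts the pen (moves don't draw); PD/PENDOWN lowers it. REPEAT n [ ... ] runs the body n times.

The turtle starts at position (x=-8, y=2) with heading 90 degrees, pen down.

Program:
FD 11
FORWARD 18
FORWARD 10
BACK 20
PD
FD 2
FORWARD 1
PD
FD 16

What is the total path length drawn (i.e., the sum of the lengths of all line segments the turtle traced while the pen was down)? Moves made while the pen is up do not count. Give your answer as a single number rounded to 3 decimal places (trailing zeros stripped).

Executing turtle program step by step:
Start: pos=(-8,2), heading=90, pen down
FD 11: (-8,2) -> (-8,13) [heading=90, draw]
FD 18: (-8,13) -> (-8,31) [heading=90, draw]
FD 10: (-8,31) -> (-8,41) [heading=90, draw]
BK 20: (-8,41) -> (-8,21) [heading=90, draw]
PD: pen down
FD 2: (-8,21) -> (-8,23) [heading=90, draw]
FD 1: (-8,23) -> (-8,24) [heading=90, draw]
PD: pen down
FD 16: (-8,24) -> (-8,40) [heading=90, draw]
Final: pos=(-8,40), heading=90, 7 segment(s) drawn

Segment lengths:
  seg 1: (-8,2) -> (-8,13), length = 11
  seg 2: (-8,13) -> (-8,31), length = 18
  seg 3: (-8,31) -> (-8,41), length = 10
  seg 4: (-8,41) -> (-8,21), length = 20
  seg 5: (-8,21) -> (-8,23), length = 2
  seg 6: (-8,23) -> (-8,24), length = 1
  seg 7: (-8,24) -> (-8,40), length = 16
Total = 78

Answer: 78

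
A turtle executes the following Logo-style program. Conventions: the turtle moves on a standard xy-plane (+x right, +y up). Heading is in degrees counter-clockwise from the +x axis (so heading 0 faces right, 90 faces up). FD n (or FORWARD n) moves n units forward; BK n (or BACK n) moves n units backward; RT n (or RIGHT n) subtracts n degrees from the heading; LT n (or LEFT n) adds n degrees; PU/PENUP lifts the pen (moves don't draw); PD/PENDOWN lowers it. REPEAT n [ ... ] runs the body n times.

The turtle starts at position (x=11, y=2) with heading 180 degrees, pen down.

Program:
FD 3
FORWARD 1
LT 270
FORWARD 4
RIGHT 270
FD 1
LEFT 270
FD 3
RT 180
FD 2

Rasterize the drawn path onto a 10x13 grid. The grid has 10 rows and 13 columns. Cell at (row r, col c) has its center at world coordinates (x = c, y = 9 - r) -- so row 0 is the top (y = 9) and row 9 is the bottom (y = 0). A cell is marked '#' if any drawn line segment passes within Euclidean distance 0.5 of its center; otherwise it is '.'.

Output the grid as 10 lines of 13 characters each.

Answer: ......#......
......#......
......#......
......##.....
.......#.....
.......#.....
.......#.....
.......#####.
.............
.............

Derivation:
Segment 0: (11,2) -> (8,2)
Segment 1: (8,2) -> (7,2)
Segment 2: (7,2) -> (7,6)
Segment 3: (7,6) -> (6,6)
Segment 4: (6,6) -> (6,9)
Segment 5: (6,9) -> (6,7)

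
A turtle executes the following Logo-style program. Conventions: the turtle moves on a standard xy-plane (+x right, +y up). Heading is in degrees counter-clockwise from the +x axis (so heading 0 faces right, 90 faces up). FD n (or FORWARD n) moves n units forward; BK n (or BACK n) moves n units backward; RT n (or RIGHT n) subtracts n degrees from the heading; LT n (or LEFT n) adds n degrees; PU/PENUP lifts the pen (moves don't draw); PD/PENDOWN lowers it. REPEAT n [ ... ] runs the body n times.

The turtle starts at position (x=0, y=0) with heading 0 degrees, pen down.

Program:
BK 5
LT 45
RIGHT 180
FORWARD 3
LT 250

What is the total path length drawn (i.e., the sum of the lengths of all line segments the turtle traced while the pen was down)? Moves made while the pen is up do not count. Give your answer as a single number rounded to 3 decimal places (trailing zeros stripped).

Executing turtle program step by step:
Start: pos=(0,0), heading=0, pen down
BK 5: (0,0) -> (-5,0) [heading=0, draw]
LT 45: heading 0 -> 45
RT 180: heading 45 -> 225
FD 3: (-5,0) -> (-7.121,-2.121) [heading=225, draw]
LT 250: heading 225 -> 115
Final: pos=(-7.121,-2.121), heading=115, 2 segment(s) drawn

Segment lengths:
  seg 1: (0,0) -> (-5,0), length = 5
  seg 2: (-5,0) -> (-7.121,-2.121), length = 3
Total = 8

Answer: 8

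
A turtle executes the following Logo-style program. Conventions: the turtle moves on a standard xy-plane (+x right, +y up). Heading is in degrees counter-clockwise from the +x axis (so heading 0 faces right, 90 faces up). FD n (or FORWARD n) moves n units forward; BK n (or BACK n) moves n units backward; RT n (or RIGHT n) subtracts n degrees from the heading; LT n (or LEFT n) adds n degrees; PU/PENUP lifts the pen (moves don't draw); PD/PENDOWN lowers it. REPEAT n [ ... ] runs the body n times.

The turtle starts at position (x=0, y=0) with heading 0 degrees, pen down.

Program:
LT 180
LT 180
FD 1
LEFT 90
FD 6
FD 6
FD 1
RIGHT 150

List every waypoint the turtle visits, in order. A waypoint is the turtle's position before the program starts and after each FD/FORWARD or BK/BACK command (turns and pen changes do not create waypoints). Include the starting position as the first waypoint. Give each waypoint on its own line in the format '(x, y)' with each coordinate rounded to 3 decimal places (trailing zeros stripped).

Executing turtle program step by step:
Start: pos=(0,0), heading=0, pen down
LT 180: heading 0 -> 180
LT 180: heading 180 -> 0
FD 1: (0,0) -> (1,0) [heading=0, draw]
LT 90: heading 0 -> 90
FD 6: (1,0) -> (1,6) [heading=90, draw]
FD 6: (1,6) -> (1,12) [heading=90, draw]
FD 1: (1,12) -> (1,13) [heading=90, draw]
RT 150: heading 90 -> 300
Final: pos=(1,13), heading=300, 4 segment(s) drawn
Waypoints (5 total):
(0, 0)
(1, 0)
(1, 6)
(1, 12)
(1, 13)

Answer: (0, 0)
(1, 0)
(1, 6)
(1, 12)
(1, 13)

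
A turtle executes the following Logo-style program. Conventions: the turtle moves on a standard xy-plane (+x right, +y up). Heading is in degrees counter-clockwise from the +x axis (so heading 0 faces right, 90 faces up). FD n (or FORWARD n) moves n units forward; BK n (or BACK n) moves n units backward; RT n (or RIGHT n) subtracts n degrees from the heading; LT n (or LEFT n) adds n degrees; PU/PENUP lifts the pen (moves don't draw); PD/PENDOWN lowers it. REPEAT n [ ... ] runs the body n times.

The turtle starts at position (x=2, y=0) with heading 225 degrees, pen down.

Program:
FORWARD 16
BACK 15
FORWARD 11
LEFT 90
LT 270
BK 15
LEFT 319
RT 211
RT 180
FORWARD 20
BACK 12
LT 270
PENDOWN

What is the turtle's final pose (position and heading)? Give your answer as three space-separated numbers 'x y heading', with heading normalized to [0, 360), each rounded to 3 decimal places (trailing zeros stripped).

Executing turtle program step by step:
Start: pos=(2,0), heading=225, pen down
FD 16: (2,0) -> (-9.314,-11.314) [heading=225, draw]
BK 15: (-9.314,-11.314) -> (1.293,-0.707) [heading=225, draw]
FD 11: (1.293,-0.707) -> (-6.485,-8.485) [heading=225, draw]
LT 90: heading 225 -> 315
LT 270: heading 315 -> 225
BK 15: (-6.485,-8.485) -> (4.121,2.121) [heading=225, draw]
LT 319: heading 225 -> 184
RT 211: heading 184 -> 333
RT 180: heading 333 -> 153
FD 20: (4.121,2.121) -> (-13.699,11.201) [heading=153, draw]
BK 12: (-13.699,11.201) -> (-3.007,5.753) [heading=153, draw]
LT 270: heading 153 -> 63
PD: pen down
Final: pos=(-3.007,5.753), heading=63, 6 segment(s) drawn

Answer: -3.007 5.753 63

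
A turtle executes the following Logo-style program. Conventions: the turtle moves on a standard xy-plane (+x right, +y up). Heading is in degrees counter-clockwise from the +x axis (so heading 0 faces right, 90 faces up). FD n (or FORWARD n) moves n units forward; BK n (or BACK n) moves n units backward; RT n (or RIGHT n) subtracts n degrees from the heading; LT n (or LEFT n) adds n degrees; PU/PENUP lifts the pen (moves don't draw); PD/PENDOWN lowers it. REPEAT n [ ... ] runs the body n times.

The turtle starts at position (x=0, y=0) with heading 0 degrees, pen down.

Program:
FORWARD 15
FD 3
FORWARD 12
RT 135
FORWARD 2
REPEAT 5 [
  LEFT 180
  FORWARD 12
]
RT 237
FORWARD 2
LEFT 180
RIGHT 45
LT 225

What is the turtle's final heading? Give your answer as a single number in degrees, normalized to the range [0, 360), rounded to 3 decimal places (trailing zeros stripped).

Executing turtle program step by step:
Start: pos=(0,0), heading=0, pen down
FD 15: (0,0) -> (15,0) [heading=0, draw]
FD 3: (15,0) -> (18,0) [heading=0, draw]
FD 12: (18,0) -> (30,0) [heading=0, draw]
RT 135: heading 0 -> 225
FD 2: (30,0) -> (28.586,-1.414) [heading=225, draw]
REPEAT 5 [
  -- iteration 1/5 --
  LT 180: heading 225 -> 45
  FD 12: (28.586,-1.414) -> (37.071,7.071) [heading=45, draw]
  -- iteration 2/5 --
  LT 180: heading 45 -> 225
  FD 12: (37.071,7.071) -> (28.586,-1.414) [heading=225, draw]
  -- iteration 3/5 --
  LT 180: heading 225 -> 45
  FD 12: (28.586,-1.414) -> (37.071,7.071) [heading=45, draw]
  -- iteration 4/5 --
  LT 180: heading 45 -> 225
  FD 12: (37.071,7.071) -> (28.586,-1.414) [heading=225, draw]
  -- iteration 5/5 --
  LT 180: heading 225 -> 45
  FD 12: (28.586,-1.414) -> (37.071,7.071) [heading=45, draw]
]
RT 237: heading 45 -> 168
FD 2: (37.071,7.071) -> (35.115,7.487) [heading=168, draw]
LT 180: heading 168 -> 348
RT 45: heading 348 -> 303
LT 225: heading 303 -> 168
Final: pos=(35.115,7.487), heading=168, 10 segment(s) drawn

Answer: 168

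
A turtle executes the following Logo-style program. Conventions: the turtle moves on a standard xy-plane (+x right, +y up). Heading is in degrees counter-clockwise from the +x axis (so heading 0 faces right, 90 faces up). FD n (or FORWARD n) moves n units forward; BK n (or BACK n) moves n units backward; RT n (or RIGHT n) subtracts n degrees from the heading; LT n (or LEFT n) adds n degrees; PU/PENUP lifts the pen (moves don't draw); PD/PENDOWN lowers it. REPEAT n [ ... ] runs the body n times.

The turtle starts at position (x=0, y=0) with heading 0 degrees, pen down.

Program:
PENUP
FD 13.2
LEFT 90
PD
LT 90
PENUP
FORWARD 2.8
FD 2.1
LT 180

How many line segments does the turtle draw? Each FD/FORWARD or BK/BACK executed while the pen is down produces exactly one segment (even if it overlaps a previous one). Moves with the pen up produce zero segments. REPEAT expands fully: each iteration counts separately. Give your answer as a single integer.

Answer: 0

Derivation:
Executing turtle program step by step:
Start: pos=(0,0), heading=0, pen down
PU: pen up
FD 13.2: (0,0) -> (13.2,0) [heading=0, move]
LT 90: heading 0 -> 90
PD: pen down
LT 90: heading 90 -> 180
PU: pen up
FD 2.8: (13.2,0) -> (10.4,0) [heading=180, move]
FD 2.1: (10.4,0) -> (8.3,0) [heading=180, move]
LT 180: heading 180 -> 0
Final: pos=(8.3,0), heading=0, 0 segment(s) drawn
Segments drawn: 0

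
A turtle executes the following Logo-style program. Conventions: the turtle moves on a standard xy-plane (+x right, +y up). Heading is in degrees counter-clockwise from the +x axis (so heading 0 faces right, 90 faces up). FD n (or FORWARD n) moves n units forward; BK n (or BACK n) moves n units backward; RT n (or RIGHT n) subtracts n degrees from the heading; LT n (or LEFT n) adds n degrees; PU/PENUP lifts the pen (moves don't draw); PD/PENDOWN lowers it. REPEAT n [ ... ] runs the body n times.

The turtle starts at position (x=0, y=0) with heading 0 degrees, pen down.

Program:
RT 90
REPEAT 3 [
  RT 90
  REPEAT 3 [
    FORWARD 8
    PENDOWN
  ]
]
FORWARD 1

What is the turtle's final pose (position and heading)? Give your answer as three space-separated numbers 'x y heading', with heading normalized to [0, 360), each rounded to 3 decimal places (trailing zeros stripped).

Answer: 1 24 0

Derivation:
Executing turtle program step by step:
Start: pos=(0,0), heading=0, pen down
RT 90: heading 0 -> 270
REPEAT 3 [
  -- iteration 1/3 --
  RT 90: heading 270 -> 180
  REPEAT 3 [
    -- iteration 1/3 --
    FD 8: (0,0) -> (-8,0) [heading=180, draw]
    PD: pen down
    -- iteration 2/3 --
    FD 8: (-8,0) -> (-16,0) [heading=180, draw]
    PD: pen down
    -- iteration 3/3 --
    FD 8: (-16,0) -> (-24,0) [heading=180, draw]
    PD: pen down
  ]
  -- iteration 2/3 --
  RT 90: heading 180 -> 90
  REPEAT 3 [
    -- iteration 1/3 --
    FD 8: (-24,0) -> (-24,8) [heading=90, draw]
    PD: pen down
    -- iteration 2/3 --
    FD 8: (-24,8) -> (-24,16) [heading=90, draw]
    PD: pen down
    -- iteration 3/3 --
    FD 8: (-24,16) -> (-24,24) [heading=90, draw]
    PD: pen down
  ]
  -- iteration 3/3 --
  RT 90: heading 90 -> 0
  REPEAT 3 [
    -- iteration 1/3 --
    FD 8: (-24,24) -> (-16,24) [heading=0, draw]
    PD: pen down
    -- iteration 2/3 --
    FD 8: (-16,24) -> (-8,24) [heading=0, draw]
    PD: pen down
    -- iteration 3/3 --
    FD 8: (-8,24) -> (0,24) [heading=0, draw]
    PD: pen down
  ]
]
FD 1: (0,24) -> (1,24) [heading=0, draw]
Final: pos=(1,24), heading=0, 10 segment(s) drawn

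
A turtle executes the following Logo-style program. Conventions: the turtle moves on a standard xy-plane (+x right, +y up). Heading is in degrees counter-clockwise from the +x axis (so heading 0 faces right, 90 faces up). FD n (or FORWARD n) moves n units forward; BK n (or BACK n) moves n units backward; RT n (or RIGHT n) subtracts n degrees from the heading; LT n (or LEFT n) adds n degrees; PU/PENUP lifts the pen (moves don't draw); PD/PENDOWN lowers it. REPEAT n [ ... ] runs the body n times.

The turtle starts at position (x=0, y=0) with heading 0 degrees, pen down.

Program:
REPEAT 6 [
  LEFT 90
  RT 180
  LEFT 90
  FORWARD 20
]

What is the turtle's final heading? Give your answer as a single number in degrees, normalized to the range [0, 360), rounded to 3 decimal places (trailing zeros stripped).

Executing turtle program step by step:
Start: pos=(0,0), heading=0, pen down
REPEAT 6 [
  -- iteration 1/6 --
  LT 90: heading 0 -> 90
  RT 180: heading 90 -> 270
  LT 90: heading 270 -> 0
  FD 20: (0,0) -> (20,0) [heading=0, draw]
  -- iteration 2/6 --
  LT 90: heading 0 -> 90
  RT 180: heading 90 -> 270
  LT 90: heading 270 -> 0
  FD 20: (20,0) -> (40,0) [heading=0, draw]
  -- iteration 3/6 --
  LT 90: heading 0 -> 90
  RT 180: heading 90 -> 270
  LT 90: heading 270 -> 0
  FD 20: (40,0) -> (60,0) [heading=0, draw]
  -- iteration 4/6 --
  LT 90: heading 0 -> 90
  RT 180: heading 90 -> 270
  LT 90: heading 270 -> 0
  FD 20: (60,0) -> (80,0) [heading=0, draw]
  -- iteration 5/6 --
  LT 90: heading 0 -> 90
  RT 180: heading 90 -> 270
  LT 90: heading 270 -> 0
  FD 20: (80,0) -> (100,0) [heading=0, draw]
  -- iteration 6/6 --
  LT 90: heading 0 -> 90
  RT 180: heading 90 -> 270
  LT 90: heading 270 -> 0
  FD 20: (100,0) -> (120,0) [heading=0, draw]
]
Final: pos=(120,0), heading=0, 6 segment(s) drawn

Answer: 0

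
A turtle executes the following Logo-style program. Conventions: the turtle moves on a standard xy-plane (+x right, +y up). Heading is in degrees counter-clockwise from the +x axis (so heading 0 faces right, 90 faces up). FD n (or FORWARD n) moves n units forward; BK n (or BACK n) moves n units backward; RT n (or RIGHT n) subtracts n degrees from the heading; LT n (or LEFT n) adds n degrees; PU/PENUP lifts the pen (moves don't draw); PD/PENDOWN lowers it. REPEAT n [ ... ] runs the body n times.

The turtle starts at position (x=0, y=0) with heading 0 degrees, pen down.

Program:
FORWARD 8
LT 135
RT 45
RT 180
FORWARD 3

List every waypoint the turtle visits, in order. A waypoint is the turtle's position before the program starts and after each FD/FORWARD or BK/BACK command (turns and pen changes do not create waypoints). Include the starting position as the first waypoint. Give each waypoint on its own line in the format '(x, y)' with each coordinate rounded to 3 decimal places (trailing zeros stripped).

Executing turtle program step by step:
Start: pos=(0,0), heading=0, pen down
FD 8: (0,0) -> (8,0) [heading=0, draw]
LT 135: heading 0 -> 135
RT 45: heading 135 -> 90
RT 180: heading 90 -> 270
FD 3: (8,0) -> (8,-3) [heading=270, draw]
Final: pos=(8,-3), heading=270, 2 segment(s) drawn
Waypoints (3 total):
(0, 0)
(8, 0)
(8, -3)

Answer: (0, 0)
(8, 0)
(8, -3)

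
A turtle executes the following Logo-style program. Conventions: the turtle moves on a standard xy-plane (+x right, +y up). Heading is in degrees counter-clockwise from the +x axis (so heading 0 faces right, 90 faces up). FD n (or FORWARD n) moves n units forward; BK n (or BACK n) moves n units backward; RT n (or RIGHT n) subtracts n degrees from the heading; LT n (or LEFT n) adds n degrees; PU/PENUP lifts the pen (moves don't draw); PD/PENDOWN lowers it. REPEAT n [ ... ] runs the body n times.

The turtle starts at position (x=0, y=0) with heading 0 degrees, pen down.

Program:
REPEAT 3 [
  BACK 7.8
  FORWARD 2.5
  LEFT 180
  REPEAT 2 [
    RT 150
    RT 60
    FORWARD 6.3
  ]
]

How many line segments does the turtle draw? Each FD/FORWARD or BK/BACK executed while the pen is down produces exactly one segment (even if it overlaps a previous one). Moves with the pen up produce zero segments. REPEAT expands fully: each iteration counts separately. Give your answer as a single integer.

Executing turtle program step by step:
Start: pos=(0,0), heading=0, pen down
REPEAT 3 [
  -- iteration 1/3 --
  BK 7.8: (0,0) -> (-7.8,0) [heading=0, draw]
  FD 2.5: (-7.8,0) -> (-5.3,0) [heading=0, draw]
  LT 180: heading 0 -> 180
  REPEAT 2 [
    -- iteration 1/2 --
    RT 150: heading 180 -> 30
    RT 60: heading 30 -> 330
    FD 6.3: (-5.3,0) -> (0.156,-3.15) [heading=330, draw]
    -- iteration 2/2 --
    RT 150: heading 330 -> 180
    RT 60: heading 180 -> 120
    FD 6.3: (0.156,-3.15) -> (-2.994,2.306) [heading=120, draw]
  ]
  -- iteration 2/3 --
  BK 7.8: (-2.994,2.306) -> (0.906,-4.449) [heading=120, draw]
  FD 2.5: (0.906,-4.449) -> (-0.344,-2.284) [heading=120, draw]
  LT 180: heading 120 -> 300
  REPEAT 2 [
    -- iteration 1/2 --
    RT 150: heading 300 -> 150
    RT 60: heading 150 -> 90
    FD 6.3: (-0.344,-2.284) -> (-0.344,4.016) [heading=90, draw]
    -- iteration 2/2 --
    RT 150: heading 90 -> 300
    RT 60: heading 300 -> 240
    FD 6.3: (-0.344,4.016) -> (-3.494,-1.44) [heading=240, draw]
  ]
  -- iteration 3/3 --
  BK 7.8: (-3.494,-1.44) -> (0.406,5.315) [heading=240, draw]
  FD 2.5: (0.406,5.315) -> (-0.844,3.15) [heading=240, draw]
  LT 180: heading 240 -> 60
  REPEAT 2 [
    -- iteration 1/2 --
    RT 150: heading 60 -> 270
    RT 60: heading 270 -> 210
    FD 6.3: (-0.844,3.15) -> (-6.3,0) [heading=210, draw]
    -- iteration 2/2 --
    RT 150: heading 210 -> 60
    RT 60: heading 60 -> 0
    FD 6.3: (-6.3,0) -> (0,0) [heading=0, draw]
  ]
]
Final: pos=(0,0), heading=0, 12 segment(s) drawn
Segments drawn: 12

Answer: 12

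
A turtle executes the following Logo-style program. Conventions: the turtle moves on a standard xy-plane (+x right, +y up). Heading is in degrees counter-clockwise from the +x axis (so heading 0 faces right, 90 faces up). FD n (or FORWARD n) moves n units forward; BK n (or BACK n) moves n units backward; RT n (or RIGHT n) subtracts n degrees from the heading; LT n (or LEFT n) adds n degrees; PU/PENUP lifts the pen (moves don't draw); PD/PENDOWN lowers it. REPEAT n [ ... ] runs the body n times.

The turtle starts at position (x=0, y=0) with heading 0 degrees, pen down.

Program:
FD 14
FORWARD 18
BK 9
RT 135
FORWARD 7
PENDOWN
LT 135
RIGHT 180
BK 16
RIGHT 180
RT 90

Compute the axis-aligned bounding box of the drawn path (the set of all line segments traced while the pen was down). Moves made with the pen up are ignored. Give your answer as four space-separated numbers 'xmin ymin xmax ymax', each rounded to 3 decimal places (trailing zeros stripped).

Answer: 0 -4.95 34.05 0

Derivation:
Executing turtle program step by step:
Start: pos=(0,0), heading=0, pen down
FD 14: (0,0) -> (14,0) [heading=0, draw]
FD 18: (14,0) -> (32,0) [heading=0, draw]
BK 9: (32,0) -> (23,0) [heading=0, draw]
RT 135: heading 0 -> 225
FD 7: (23,0) -> (18.05,-4.95) [heading=225, draw]
PD: pen down
LT 135: heading 225 -> 0
RT 180: heading 0 -> 180
BK 16: (18.05,-4.95) -> (34.05,-4.95) [heading=180, draw]
RT 180: heading 180 -> 0
RT 90: heading 0 -> 270
Final: pos=(34.05,-4.95), heading=270, 5 segment(s) drawn

Segment endpoints: x in {0, 14, 18.05, 23, 32, 34.05}, y in {-4.95, -4.95, 0}
xmin=0, ymin=-4.95, xmax=34.05, ymax=0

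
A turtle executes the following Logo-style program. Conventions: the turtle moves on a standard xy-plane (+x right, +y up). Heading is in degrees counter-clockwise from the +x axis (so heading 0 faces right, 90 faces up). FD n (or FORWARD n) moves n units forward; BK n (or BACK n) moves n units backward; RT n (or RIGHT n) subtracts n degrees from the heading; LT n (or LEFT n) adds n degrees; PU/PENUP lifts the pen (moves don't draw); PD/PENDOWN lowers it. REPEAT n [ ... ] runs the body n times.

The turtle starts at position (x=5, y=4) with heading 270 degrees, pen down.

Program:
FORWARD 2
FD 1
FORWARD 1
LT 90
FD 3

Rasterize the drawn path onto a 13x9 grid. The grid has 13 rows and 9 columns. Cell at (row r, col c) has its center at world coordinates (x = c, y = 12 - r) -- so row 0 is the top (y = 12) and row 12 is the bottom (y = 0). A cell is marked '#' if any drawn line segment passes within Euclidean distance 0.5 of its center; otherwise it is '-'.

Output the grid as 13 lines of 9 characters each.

Segment 0: (5,4) -> (5,2)
Segment 1: (5,2) -> (5,1)
Segment 2: (5,1) -> (5,0)
Segment 3: (5,0) -> (8,-0)

Answer: ---------
---------
---------
---------
---------
---------
---------
---------
-----#---
-----#---
-----#---
-----#---
-----####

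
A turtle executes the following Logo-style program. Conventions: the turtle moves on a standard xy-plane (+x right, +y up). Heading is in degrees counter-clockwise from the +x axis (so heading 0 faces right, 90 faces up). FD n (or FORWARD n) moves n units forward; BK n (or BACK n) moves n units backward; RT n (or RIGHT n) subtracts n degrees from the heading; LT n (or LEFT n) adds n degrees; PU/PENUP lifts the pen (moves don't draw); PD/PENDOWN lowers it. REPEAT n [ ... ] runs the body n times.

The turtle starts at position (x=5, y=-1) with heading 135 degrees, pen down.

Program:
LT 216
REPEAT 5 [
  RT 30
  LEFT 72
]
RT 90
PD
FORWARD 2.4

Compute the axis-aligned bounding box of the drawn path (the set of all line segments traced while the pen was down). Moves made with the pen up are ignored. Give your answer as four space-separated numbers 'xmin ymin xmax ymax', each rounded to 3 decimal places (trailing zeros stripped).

Answer: 4.14 -1 5 1.241

Derivation:
Executing turtle program step by step:
Start: pos=(5,-1), heading=135, pen down
LT 216: heading 135 -> 351
REPEAT 5 [
  -- iteration 1/5 --
  RT 30: heading 351 -> 321
  LT 72: heading 321 -> 33
  -- iteration 2/5 --
  RT 30: heading 33 -> 3
  LT 72: heading 3 -> 75
  -- iteration 3/5 --
  RT 30: heading 75 -> 45
  LT 72: heading 45 -> 117
  -- iteration 4/5 --
  RT 30: heading 117 -> 87
  LT 72: heading 87 -> 159
  -- iteration 5/5 --
  RT 30: heading 159 -> 129
  LT 72: heading 129 -> 201
]
RT 90: heading 201 -> 111
PD: pen down
FD 2.4: (5,-1) -> (4.14,1.241) [heading=111, draw]
Final: pos=(4.14,1.241), heading=111, 1 segment(s) drawn

Segment endpoints: x in {4.14, 5}, y in {-1, 1.241}
xmin=4.14, ymin=-1, xmax=5, ymax=1.241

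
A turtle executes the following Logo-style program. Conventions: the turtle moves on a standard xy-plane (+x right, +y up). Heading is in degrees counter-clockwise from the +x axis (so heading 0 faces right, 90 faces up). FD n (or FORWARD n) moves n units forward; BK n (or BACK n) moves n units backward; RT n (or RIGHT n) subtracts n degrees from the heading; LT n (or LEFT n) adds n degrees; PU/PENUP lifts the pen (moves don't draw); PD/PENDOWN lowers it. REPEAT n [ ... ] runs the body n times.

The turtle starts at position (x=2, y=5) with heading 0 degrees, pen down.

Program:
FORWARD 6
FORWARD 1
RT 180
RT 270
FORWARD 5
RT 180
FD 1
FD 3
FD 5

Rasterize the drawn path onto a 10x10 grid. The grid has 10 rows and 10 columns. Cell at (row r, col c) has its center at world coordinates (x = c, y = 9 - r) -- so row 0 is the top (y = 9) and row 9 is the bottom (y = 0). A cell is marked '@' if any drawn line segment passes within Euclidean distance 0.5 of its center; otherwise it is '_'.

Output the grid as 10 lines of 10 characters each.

Segment 0: (2,5) -> (8,5)
Segment 1: (8,5) -> (9,5)
Segment 2: (9,5) -> (9,0)
Segment 3: (9,0) -> (9,1)
Segment 4: (9,1) -> (9,4)
Segment 5: (9,4) -> (9,9)

Answer: _________@
_________@
_________@
_________@
__@@@@@@@@
_________@
_________@
_________@
_________@
_________@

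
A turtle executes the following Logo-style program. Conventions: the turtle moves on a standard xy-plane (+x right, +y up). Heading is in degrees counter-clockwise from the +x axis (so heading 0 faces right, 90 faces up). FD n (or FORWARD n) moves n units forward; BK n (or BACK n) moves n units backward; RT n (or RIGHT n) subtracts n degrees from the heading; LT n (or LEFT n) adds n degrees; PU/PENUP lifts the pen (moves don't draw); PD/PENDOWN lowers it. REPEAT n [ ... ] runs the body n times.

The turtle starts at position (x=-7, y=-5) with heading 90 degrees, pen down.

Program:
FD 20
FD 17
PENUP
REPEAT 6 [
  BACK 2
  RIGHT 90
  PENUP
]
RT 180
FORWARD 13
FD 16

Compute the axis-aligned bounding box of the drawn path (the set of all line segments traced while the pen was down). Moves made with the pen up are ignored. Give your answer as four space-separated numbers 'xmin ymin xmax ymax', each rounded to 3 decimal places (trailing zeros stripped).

Executing turtle program step by step:
Start: pos=(-7,-5), heading=90, pen down
FD 20: (-7,-5) -> (-7,15) [heading=90, draw]
FD 17: (-7,15) -> (-7,32) [heading=90, draw]
PU: pen up
REPEAT 6 [
  -- iteration 1/6 --
  BK 2: (-7,32) -> (-7,30) [heading=90, move]
  RT 90: heading 90 -> 0
  PU: pen up
  -- iteration 2/6 --
  BK 2: (-7,30) -> (-9,30) [heading=0, move]
  RT 90: heading 0 -> 270
  PU: pen up
  -- iteration 3/6 --
  BK 2: (-9,30) -> (-9,32) [heading=270, move]
  RT 90: heading 270 -> 180
  PU: pen up
  -- iteration 4/6 --
  BK 2: (-9,32) -> (-7,32) [heading=180, move]
  RT 90: heading 180 -> 90
  PU: pen up
  -- iteration 5/6 --
  BK 2: (-7,32) -> (-7,30) [heading=90, move]
  RT 90: heading 90 -> 0
  PU: pen up
  -- iteration 6/6 --
  BK 2: (-7,30) -> (-9,30) [heading=0, move]
  RT 90: heading 0 -> 270
  PU: pen up
]
RT 180: heading 270 -> 90
FD 13: (-9,30) -> (-9,43) [heading=90, move]
FD 16: (-9,43) -> (-9,59) [heading=90, move]
Final: pos=(-9,59), heading=90, 2 segment(s) drawn

Segment endpoints: x in {-7, -7, -7}, y in {-5, 15, 32}
xmin=-7, ymin=-5, xmax=-7, ymax=32

Answer: -7 -5 -7 32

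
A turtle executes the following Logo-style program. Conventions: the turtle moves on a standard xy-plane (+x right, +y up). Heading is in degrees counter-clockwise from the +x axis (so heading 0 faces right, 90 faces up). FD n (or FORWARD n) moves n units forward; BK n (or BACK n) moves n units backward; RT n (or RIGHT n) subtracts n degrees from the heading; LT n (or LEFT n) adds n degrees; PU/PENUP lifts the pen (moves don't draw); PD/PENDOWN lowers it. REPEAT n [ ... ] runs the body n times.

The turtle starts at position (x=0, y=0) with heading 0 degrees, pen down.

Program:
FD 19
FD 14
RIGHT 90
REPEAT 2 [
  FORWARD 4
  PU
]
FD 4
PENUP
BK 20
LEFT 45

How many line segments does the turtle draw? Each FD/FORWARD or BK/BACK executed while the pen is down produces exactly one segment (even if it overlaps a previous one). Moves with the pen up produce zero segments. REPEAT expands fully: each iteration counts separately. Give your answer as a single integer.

Answer: 3

Derivation:
Executing turtle program step by step:
Start: pos=(0,0), heading=0, pen down
FD 19: (0,0) -> (19,0) [heading=0, draw]
FD 14: (19,0) -> (33,0) [heading=0, draw]
RT 90: heading 0 -> 270
REPEAT 2 [
  -- iteration 1/2 --
  FD 4: (33,0) -> (33,-4) [heading=270, draw]
  PU: pen up
  -- iteration 2/2 --
  FD 4: (33,-4) -> (33,-8) [heading=270, move]
  PU: pen up
]
FD 4: (33,-8) -> (33,-12) [heading=270, move]
PU: pen up
BK 20: (33,-12) -> (33,8) [heading=270, move]
LT 45: heading 270 -> 315
Final: pos=(33,8), heading=315, 3 segment(s) drawn
Segments drawn: 3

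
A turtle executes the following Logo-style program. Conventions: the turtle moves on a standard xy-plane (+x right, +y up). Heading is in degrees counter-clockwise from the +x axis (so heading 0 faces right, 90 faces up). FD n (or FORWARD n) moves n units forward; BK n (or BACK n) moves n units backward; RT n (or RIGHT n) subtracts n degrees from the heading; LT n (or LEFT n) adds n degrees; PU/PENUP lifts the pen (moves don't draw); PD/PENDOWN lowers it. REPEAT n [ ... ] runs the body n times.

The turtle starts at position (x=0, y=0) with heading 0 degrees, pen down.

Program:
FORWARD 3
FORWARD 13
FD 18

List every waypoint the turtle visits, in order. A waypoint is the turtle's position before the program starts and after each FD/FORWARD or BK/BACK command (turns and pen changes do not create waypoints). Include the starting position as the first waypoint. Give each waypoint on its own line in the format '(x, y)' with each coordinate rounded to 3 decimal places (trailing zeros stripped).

Executing turtle program step by step:
Start: pos=(0,0), heading=0, pen down
FD 3: (0,0) -> (3,0) [heading=0, draw]
FD 13: (3,0) -> (16,0) [heading=0, draw]
FD 18: (16,0) -> (34,0) [heading=0, draw]
Final: pos=(34,0), heading=0, 3 segment(s) drawn
Waypoints (4 total):
(0, 0)
(3, 0)
(16, 0)
(34, 0)

Answer: (0, 0)
(3, 0)
(16, 0)
(34, 0)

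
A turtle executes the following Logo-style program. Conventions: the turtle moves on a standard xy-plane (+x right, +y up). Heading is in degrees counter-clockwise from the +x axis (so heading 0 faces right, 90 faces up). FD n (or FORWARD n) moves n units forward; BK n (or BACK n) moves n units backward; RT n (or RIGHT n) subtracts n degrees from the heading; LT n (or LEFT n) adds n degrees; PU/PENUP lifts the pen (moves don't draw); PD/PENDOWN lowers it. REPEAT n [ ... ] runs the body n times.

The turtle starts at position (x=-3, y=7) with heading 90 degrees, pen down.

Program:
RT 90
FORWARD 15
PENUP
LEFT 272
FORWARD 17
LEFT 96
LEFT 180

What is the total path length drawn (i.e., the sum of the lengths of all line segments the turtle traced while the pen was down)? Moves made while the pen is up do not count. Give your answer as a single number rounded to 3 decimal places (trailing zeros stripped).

Answer: 15

Derivation:
Executing turtle program step by step:
Start: pos=(-3,7), heading=90, pen down
RT 90: heading 90 -> 0
FD 15: (-3,7) -> (12,7) [heading=0, draw]
PU: pen up
LT 272: heading 0 -> 272
FD 17: (12,7) -> (12.593,-9.99) [heading=272, move]
LT 96: heading 272 -> 8
LT 180: heading 8 -> 188
Final: pos=(12.593,-9.99), heading=188, 1 segment(s) drawn

Segment lengths:
  seg 1: (-3,7) -> (12,7), length = 15
Total = 15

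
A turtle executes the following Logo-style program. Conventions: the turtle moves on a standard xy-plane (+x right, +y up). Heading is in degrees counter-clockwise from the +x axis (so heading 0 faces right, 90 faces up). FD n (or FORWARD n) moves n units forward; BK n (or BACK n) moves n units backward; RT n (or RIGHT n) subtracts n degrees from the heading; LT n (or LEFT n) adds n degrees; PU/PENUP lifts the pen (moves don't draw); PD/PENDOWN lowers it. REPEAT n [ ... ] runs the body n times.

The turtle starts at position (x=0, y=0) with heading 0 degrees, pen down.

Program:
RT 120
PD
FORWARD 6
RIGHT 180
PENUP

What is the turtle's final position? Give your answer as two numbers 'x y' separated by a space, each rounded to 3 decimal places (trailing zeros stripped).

Answer: -3 -5.196

Derivation:
Executing turtle program step by step:
Start: pos=(0,0), heading=0, pen down
RT 120: heading 0 -> 240
PD: pen down
FD 6: (0,0) -> (-3,-5.196) [heading=240, draw]
RT 180: heading 240 -> 60
PU: pen up
Final: pos=(-3,-5.196), heading=60, 1 segment(s) drawn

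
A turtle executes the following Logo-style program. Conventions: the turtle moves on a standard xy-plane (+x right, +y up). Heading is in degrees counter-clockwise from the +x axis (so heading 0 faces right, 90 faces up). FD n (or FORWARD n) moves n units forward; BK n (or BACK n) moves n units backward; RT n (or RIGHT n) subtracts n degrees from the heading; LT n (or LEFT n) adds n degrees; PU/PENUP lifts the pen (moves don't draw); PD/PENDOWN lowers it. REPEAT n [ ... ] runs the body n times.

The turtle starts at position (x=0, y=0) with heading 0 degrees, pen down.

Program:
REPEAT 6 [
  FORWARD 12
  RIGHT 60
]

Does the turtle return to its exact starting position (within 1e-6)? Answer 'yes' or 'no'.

Executing turtle program step by step:
Start: pos=(0,0), heading=0, pen down
REPEAT 6 [
  -- iteration 1/6 --
  FD 12: (0,0) -> (12,0) [heading=0, draw]
  RT 60: heading 0 -> 300
  -- iteration 2/6 --
  FD 12: (12,0) -> (18,-10.392) [heading=300, draw]
  RT 60: heading 300 -> 240
  -- iteration 3/6 --
  FD 12: (18,-10.392) -> (12,-20.785) [heading=240, draw]
  RT 60: heading 240 -> 180
  -- iteration 4/6 --
  FD 12: (12,-20.785) -> (0,-20.785) [heading=180, draw]
  RT 60: heading 180 -> 120
  -- iteration 5/6 --
  FD 12: (0,-20.785) -> (-6,-10.392) [heading=120, draw]
  RT 60: heading 120 -> 60
  -- iteration 6/6 --
  FD 12: (-6,-10.392) -> (0,0) [heading=60, draw]
  RT 60: heading 60 -> 0
]
Final: pos=(0,0), heading=0, 6 segment(s) drawn

Start position: (0, 0)
Final position: (0, 0)
Distance = 0; < 1e-6 -> CLOSED

Answer: yes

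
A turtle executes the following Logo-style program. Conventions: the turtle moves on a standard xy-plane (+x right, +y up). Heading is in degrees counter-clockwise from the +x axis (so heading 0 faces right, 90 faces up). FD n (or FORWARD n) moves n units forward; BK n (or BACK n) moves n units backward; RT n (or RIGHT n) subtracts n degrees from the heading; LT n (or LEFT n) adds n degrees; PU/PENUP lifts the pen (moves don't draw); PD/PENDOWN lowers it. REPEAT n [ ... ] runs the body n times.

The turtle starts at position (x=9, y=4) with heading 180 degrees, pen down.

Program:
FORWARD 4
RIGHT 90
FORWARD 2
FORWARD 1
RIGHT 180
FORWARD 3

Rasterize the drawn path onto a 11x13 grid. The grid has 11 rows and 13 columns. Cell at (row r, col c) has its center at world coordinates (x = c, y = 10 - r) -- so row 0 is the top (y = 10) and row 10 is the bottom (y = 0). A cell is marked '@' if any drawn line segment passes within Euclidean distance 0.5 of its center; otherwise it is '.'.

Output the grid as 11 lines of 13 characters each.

Segment 0: (9,4) -> (5,4)
Segment 1: (5,4) -> (5,6)
Segment 2: (5,6) -> (5,7)
Segment 3: (5,7) -> (5,4)

Answer: .............
.............
.............
.....@.......
.....@.......
.....@.......
.....@@@@@...
.............
.............
.............
.............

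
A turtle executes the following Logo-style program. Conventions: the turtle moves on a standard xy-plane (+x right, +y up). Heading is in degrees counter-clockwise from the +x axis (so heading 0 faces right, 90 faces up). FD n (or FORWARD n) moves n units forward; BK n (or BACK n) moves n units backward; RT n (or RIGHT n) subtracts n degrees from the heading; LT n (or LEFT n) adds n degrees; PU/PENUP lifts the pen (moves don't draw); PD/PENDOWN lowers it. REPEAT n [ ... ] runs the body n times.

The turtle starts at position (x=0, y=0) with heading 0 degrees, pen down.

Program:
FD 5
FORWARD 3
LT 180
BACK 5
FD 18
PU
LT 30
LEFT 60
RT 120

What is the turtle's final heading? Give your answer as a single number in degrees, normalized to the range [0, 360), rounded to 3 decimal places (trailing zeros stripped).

Executing turtle program step by step:
Start: pos=(0,0), heading=0, pen down
FD 5: (0,0) -> (5,0) [heading=0, draw]
FD 3: (5,0) -> (8,0) [heading=0, draw]
LT 180: heading 0 -> 180
BK 5: (8,0) -> (13,0) [heading=180, draw]
FD 18: (13,0) -> (-5,0) [heading=180, draw]
PU: pen up
LT 30: heading 180 -> 210
LT 60: heading 210 -> 270
RT 120: heading 270 -> 150
Final: pos=(-5,0), heading=150, 4 segment(s) drawn

Answer: 150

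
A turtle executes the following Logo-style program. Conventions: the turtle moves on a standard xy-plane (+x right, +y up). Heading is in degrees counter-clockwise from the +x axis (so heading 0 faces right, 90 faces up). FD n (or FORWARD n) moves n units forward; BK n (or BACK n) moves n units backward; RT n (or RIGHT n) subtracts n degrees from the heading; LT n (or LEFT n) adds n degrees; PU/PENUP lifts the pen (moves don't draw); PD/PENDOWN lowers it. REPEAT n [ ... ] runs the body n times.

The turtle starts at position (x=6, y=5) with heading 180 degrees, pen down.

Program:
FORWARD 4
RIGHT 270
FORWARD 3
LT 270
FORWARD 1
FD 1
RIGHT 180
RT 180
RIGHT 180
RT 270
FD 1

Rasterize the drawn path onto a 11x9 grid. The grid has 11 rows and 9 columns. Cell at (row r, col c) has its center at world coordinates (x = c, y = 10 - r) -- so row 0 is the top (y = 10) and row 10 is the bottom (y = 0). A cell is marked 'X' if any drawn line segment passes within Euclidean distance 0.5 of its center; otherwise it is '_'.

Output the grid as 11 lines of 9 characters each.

Segment 0: (6,5) -> (2,5)
Segment 1: (2,5) -> (2,2)
Segment 2: (2,2) -> (1,2)
Segment 3: (1,2) -> (0,2)
Segment 4: (0,2) -> (-0,3)

Answer: _________
_________
_________
_________
_________
__XXXXX__
__X______
X_X______
XXX______
_________
_________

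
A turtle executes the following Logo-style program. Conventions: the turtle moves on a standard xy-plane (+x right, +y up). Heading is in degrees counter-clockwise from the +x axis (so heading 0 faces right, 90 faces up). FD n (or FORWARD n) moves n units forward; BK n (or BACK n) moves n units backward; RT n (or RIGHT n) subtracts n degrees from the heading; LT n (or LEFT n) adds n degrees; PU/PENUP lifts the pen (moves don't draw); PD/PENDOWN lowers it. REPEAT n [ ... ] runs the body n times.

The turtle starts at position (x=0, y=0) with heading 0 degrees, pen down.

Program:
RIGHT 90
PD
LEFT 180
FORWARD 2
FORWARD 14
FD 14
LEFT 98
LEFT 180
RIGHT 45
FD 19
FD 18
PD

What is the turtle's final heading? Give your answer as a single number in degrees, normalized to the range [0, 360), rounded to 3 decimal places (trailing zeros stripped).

Answer: 323

Derivation:
Executing turtle program step by step:
Start: pos=(0,0), heading=0, pen down
RT 90: heading 0 -> 270
PD: pen down
LT 180: heading 270 -> 90
FD 2: (0,0) -> (0,2) [heading=90, draw]
FD 14: (0,2) -> (0,16) [heading=90, draw]
FD 14: (0,16) -> (0,30) [heading=90, draw]
LT 98: heading 90 -> 188
LT 180: heading 188 -> 8
RT 45: heading 8 -> 323
FD 19: (0,30) -> (15.174,18.566) [heading=323, draw]
FD 18: (15.174,18.566) -> (29.55,7.733) [heading=323, draw]
PD: pen down
Final: pos=(29.55,7.733), heading=323, 5 segment(s) drawn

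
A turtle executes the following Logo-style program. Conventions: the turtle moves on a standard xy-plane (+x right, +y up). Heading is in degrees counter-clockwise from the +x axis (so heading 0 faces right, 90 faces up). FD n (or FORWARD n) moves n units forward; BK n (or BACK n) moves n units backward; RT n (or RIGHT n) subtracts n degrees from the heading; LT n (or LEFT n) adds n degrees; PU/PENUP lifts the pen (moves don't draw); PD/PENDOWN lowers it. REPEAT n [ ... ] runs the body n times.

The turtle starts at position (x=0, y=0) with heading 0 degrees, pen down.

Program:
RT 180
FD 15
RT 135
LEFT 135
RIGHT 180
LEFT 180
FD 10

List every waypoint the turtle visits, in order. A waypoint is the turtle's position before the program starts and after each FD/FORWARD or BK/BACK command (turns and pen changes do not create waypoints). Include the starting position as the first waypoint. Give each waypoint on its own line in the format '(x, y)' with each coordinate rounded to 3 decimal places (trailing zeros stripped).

Executing turtle program step by step:
Start: pos=(0,0), heading=0, pen down
RT 180: heading 0 -> 180
FD 15: (0,0) -> (-15,0) [heading=180, draw]
RT 135: heading 180 -> 45
LT 135: heading 45 -> 180
RT 180: heading 180 -> 0
LT 180: heading 0 -> 180
FD 10: (-15,0) -> (-25,0) [heading=180, draw]
Final: pos=(-25,0), heading=180, 2 segment(s) drawn
Waypoints (3 total):
(0, 0)
(-15, 0)
(-25, 0)

Answer: (0, 0)
(-15, 0)
(-25, 0)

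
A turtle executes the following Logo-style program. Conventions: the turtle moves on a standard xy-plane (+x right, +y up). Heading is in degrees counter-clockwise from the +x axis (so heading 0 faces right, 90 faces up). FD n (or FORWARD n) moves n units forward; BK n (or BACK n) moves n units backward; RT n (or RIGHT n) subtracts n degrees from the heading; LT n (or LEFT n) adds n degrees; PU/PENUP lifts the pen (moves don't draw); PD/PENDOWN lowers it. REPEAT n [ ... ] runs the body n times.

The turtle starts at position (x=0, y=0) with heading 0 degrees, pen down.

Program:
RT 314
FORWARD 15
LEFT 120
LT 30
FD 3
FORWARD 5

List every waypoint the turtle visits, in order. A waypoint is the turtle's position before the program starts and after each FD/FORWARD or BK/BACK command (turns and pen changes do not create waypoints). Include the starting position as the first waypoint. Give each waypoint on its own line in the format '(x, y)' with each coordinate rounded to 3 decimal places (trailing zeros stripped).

Executing turtle program step by step:
Start: pos=(0,0), heading=0, pen down
RT 314: heading 0 -> 46
FD 15: (0,0) -> (10.42,10.79) [heading=46, draw]
LT 120: heading 46 -> 166
LT 30: heading 166 -> 196
FD 3: (10.42,10.79) -> (7.536,9.963) [heading=196, draw]
FD 5: (7.536,9.963) -> (2.73,8.585) [heading=196, draw]
Final: pos=(2.73,8.585), heading=196, 3 segment(s) drawn
Waypoints (4 total):
(0, 0)
(10.42, 10.79)
(7.536, 9.963)
(2.73, 8.585)

Answer: (0, 0)
(10.42, 10.79)
(7.536, 9.963)
(2.73, 8.585)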